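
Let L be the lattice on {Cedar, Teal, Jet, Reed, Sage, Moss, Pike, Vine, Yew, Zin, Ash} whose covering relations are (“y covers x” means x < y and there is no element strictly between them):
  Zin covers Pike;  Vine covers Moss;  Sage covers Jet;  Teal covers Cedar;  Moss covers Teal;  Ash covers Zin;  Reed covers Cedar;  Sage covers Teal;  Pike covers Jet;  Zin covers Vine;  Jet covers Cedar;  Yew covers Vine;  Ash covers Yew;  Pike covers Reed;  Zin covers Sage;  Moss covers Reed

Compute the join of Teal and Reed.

Moss

Common upper bounds of {Teal, Reed}: Ash, Moss, Vine, Yew, Zin.
The least among these is Moss.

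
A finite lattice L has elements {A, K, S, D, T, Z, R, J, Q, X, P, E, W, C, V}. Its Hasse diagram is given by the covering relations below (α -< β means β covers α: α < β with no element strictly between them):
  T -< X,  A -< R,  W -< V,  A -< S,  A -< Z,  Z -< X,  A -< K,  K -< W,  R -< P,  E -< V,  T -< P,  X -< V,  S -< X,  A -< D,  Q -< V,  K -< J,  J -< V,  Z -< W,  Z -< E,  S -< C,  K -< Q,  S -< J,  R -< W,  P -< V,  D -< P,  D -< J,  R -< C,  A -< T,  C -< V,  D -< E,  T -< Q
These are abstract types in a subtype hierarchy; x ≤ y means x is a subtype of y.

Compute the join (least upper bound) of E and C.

V

Common upper bounds of {E, C}: V.
The least among these is V.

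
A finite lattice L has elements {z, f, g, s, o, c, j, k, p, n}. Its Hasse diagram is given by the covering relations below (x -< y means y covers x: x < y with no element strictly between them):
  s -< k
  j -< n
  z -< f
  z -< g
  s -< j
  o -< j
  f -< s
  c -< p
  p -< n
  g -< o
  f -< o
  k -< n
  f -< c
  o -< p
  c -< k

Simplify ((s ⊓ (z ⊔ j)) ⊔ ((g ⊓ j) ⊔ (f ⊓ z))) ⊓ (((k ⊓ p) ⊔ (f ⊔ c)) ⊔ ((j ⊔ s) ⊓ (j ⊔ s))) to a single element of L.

z ∨ j = j
s ∧ j = s
g ∧ j = g
f ∧ z = z
g ∨ z = g
s ∨ g = j
k ∧ p = c
f ∨ c = c
c ∨ c = c
j ∨ s = j
j ∨ s = j
j ∧ j = j
c ∨ j = n
j ∧ n = j

j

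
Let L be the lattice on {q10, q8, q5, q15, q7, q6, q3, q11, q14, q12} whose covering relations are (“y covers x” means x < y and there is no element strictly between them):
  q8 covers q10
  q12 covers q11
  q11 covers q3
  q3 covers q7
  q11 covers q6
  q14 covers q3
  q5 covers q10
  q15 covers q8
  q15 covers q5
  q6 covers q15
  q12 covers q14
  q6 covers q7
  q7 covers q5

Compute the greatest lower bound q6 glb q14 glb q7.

Common lower bounds of {q6, q14, q7}: q10, q5, q7.
The greatest among these is q7.

q7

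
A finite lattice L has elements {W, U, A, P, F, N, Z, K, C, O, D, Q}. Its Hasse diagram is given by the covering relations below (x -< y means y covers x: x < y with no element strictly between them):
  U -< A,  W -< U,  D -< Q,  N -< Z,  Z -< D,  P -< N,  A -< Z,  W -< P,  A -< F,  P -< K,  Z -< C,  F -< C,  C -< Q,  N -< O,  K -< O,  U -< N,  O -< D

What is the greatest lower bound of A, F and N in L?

U

Common lower bounds of {A, F, N}: U, W.
The greatest among these is U.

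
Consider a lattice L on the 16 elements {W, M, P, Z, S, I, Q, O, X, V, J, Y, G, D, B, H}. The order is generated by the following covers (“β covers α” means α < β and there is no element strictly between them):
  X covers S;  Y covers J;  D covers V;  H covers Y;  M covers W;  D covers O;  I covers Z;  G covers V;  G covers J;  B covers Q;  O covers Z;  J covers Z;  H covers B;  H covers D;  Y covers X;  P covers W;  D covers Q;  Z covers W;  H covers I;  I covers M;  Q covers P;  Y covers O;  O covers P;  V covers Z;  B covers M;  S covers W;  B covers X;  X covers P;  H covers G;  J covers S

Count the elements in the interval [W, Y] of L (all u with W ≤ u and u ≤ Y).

8

The interval [W, Y] = {J, O, P, S, W, X, Y, Z}, which has 8 elements.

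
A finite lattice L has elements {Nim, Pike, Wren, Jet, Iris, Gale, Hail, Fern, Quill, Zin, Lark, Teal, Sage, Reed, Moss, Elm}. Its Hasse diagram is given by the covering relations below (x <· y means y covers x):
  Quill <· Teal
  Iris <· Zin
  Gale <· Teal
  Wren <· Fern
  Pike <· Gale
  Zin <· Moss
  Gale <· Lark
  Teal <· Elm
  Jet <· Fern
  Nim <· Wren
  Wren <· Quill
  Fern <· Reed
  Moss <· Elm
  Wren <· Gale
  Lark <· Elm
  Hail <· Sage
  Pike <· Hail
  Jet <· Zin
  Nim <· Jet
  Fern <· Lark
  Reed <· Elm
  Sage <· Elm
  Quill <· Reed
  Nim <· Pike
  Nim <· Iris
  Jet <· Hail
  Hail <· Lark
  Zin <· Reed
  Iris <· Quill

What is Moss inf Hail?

Jet

Common lower bounds of {Moss, Hail}: Jet, Nim.
The greatest among these is Jet.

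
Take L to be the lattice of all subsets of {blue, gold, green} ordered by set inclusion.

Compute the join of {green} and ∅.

{green}

Common upper bounds of {{green}, ∅}: {blue,gold,green}, {blue,green}, {gold,green}, {green}.
The least among these is {green}.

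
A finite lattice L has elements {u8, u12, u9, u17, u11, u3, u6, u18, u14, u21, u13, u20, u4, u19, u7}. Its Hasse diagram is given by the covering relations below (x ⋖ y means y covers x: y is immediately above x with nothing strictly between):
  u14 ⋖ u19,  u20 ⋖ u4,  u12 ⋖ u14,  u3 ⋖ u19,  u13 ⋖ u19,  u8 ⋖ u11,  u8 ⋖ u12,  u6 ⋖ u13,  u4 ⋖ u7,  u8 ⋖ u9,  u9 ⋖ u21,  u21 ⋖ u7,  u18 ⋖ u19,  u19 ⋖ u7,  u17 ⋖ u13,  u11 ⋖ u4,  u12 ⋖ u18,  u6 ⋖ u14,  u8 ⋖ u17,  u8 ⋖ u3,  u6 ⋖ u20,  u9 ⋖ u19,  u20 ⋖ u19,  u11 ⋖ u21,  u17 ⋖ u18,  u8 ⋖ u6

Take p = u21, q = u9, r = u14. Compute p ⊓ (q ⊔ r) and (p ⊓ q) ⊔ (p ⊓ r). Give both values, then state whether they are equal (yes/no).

q ⊔ r = u19, so p ⊓ (q ⊔ r) = u21 ⊓ u19 = u9.
p ⊓ q = u9 and p ⊓ r = u8, so (p ⊓ q) ⊔ (p ⊓ r) = u9 ⊔ u8 = u9.
Equal: yes.

u9; u9; yes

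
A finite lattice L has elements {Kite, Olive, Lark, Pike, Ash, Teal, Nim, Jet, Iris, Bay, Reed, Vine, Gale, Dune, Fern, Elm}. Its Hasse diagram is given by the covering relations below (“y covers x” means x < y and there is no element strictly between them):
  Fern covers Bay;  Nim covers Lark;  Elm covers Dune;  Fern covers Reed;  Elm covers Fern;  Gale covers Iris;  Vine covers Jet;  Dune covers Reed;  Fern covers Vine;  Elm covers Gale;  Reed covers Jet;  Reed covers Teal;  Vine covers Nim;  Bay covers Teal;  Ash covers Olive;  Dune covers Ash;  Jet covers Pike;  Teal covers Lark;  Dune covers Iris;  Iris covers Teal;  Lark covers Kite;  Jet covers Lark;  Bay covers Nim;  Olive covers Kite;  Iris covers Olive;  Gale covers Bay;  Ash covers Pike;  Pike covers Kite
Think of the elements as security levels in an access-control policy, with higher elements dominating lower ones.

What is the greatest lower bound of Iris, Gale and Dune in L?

Iris

Common lower bounds of {Iris, Gale, Dune}: Iris, Kite, Lark, Olive, Teal.
The greatest among these is Iris.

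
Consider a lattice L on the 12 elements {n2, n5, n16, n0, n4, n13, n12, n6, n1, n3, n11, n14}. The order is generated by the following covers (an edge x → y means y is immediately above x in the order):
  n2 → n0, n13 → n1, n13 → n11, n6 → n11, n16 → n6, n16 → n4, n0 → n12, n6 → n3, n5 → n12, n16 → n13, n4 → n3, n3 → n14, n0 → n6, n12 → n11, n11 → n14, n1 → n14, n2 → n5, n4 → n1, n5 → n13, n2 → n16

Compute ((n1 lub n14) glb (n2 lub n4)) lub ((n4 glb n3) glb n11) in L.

n4

n1 ∨ n14 = n14
n2 ∨ n4 = n4
n14 ∧ n4 = n4
n4 ∧ n3 = n4
n4 ∧ n11 = n16
n4 ∨ n16 = n4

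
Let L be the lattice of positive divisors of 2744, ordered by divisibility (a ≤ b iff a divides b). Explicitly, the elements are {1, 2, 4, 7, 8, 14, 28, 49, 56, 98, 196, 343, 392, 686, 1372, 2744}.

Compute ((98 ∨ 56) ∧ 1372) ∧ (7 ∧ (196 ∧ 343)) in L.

7

98 ∨ 56 = 392
392 ∧ 1372 = 196
196 ∧ 343 = 49
7 ∧ 49 = 7
196 ∧ 7 = 7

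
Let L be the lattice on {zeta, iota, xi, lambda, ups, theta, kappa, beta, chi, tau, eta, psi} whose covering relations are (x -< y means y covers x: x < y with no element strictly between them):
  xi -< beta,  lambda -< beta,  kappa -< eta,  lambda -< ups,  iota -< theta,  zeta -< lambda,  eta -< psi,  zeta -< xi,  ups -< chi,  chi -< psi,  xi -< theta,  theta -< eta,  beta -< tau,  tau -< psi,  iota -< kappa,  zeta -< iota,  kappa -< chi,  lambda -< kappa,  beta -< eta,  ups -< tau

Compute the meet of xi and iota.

Common lower bounds of {xi, iota}: zeta.
The greatest among these is zeta.

zeta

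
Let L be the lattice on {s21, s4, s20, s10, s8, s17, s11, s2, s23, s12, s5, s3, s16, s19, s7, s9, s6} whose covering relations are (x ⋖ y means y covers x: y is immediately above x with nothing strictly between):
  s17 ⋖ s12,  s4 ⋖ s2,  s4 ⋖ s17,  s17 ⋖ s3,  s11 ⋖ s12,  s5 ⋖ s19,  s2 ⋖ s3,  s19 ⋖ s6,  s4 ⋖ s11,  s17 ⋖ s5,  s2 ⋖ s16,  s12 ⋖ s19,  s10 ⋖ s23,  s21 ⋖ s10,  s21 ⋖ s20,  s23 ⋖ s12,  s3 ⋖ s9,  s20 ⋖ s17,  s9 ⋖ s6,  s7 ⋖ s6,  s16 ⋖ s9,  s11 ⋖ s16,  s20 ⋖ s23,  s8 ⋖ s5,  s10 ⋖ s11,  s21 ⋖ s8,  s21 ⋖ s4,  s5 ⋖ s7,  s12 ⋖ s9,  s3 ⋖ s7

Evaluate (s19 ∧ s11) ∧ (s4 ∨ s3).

s19 ∧ s11 = s11
s4 ∨ s3 = s3
s11 ∧ s3 = s4

s4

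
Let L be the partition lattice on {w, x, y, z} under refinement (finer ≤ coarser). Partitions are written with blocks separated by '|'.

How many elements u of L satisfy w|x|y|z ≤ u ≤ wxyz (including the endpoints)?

The interval [w|x|y|z, wxyz] = {wxyz, wxy|z, wxz|y, wx|yz, wx|y|z, wyz|x, wy|xz, wy|x|z, wz|xy, wz|x|y, w|xyz, w|xy|z, w|xz|y, w|x|yz, w|x|y|z}, which has 15 elements.

15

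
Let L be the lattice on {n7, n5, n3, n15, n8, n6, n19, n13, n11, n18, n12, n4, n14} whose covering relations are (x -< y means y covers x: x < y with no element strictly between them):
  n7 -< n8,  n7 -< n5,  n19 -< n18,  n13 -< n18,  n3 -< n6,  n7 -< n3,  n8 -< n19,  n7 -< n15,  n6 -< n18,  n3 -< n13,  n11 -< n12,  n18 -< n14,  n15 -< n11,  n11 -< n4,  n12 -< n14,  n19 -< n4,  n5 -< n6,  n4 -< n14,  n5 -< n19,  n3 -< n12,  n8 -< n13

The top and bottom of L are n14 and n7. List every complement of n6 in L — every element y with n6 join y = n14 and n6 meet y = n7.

n11, n15

Need y with n6 ∨ y = n14 and n6 ∧ y = n7.
Checking each element gives: n11, n15.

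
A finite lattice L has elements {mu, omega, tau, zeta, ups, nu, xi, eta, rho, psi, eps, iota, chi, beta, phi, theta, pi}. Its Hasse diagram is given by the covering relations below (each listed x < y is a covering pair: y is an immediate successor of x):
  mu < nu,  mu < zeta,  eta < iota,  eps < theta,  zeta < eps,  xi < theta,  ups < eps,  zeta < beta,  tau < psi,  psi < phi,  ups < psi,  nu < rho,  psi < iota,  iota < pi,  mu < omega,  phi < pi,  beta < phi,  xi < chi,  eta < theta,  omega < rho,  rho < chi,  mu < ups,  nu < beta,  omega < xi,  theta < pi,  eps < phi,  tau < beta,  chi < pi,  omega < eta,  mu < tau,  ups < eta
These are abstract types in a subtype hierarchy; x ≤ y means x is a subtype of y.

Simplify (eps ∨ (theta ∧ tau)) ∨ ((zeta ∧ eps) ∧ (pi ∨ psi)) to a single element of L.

eps

theta ∧ tau = mu
eps ∨ mu = eps
zeta ∧ eps = zeta
pi ∨ psi = pi
zeta ∧ pi = zeta
eps ∨ zeta = eps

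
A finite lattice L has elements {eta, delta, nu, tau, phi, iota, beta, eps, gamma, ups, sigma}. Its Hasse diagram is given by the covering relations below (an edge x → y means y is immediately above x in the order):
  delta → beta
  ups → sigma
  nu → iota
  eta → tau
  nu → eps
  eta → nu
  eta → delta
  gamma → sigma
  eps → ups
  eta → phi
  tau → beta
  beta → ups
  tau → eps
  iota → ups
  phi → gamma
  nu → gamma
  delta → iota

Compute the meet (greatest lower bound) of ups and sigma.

Common lower bounds of {ups, sigma}: beta, delta, eps, eta, iota, nu, tau, ups.
The greatest among these is ups.

ups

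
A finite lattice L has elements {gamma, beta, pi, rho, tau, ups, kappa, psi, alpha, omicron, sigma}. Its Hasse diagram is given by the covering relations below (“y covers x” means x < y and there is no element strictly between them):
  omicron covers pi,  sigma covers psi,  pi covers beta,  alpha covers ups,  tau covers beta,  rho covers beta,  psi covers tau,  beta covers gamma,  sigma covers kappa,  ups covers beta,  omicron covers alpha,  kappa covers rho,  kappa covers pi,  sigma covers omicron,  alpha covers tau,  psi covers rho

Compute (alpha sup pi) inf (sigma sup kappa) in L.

alpha ∨ pi = omicron
sigma ∨ kappa = sigma
omicron ∧ sigma = omicron

omicron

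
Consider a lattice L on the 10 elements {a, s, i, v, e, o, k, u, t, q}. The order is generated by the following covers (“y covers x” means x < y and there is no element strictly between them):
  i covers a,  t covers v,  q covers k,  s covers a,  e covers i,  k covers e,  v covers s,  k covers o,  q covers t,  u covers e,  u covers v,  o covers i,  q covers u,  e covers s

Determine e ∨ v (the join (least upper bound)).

u

Common upper bounds of {e, v}: q, u.
The least among these is u.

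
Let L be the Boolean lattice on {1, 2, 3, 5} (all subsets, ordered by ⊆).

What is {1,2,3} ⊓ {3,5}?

{3}

Under ⊆, meet is intersection: {1,2,3} ∩ {3,5} = {3}.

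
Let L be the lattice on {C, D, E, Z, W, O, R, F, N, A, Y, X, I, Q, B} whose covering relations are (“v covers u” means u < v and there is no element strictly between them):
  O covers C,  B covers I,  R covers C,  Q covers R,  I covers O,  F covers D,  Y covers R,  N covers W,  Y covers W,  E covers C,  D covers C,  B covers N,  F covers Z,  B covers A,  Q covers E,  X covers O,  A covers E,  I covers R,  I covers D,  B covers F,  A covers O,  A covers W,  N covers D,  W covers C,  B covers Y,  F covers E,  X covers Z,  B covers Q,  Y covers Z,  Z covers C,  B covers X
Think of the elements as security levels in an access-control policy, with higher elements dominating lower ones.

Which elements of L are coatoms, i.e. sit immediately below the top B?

A, F, I, N, Q, X, Y

The coatoms are exactly the elements covered by B: A, F, I, N, Q, X, Y.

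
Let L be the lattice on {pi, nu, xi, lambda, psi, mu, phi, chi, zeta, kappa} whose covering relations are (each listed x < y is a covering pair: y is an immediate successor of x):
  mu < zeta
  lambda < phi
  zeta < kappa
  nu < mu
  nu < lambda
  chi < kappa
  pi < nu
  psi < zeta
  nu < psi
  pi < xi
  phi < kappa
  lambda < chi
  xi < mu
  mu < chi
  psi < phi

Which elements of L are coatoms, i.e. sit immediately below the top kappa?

The coatoms are exactly the elements covered by kappa: chi, phi, zeta.

chi, phi, zeta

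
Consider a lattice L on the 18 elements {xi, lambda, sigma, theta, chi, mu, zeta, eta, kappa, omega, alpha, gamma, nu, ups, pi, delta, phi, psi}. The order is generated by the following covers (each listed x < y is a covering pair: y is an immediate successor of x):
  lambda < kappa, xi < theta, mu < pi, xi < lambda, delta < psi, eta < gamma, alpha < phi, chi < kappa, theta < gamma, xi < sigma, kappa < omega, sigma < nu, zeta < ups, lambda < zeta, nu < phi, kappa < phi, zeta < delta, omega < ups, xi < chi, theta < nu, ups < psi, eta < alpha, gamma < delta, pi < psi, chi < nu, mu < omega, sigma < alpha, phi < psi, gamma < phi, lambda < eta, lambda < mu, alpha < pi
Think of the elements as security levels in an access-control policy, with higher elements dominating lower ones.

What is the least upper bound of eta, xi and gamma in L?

Common upper bounds of {eta, xi, gamma}: delta, gamma, phi, psi.
The least among these is gamma.

gamma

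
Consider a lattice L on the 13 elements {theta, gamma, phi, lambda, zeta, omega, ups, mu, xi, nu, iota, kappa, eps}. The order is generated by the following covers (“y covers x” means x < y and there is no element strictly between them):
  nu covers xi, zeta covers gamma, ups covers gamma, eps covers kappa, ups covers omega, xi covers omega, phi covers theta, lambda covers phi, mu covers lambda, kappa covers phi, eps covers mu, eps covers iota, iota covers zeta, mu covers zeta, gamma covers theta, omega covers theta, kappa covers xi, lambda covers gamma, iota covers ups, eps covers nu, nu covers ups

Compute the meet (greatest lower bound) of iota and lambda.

Common lower bounds of {iota, lambda}: gamma, theta.
The greatest among these is gamma.

gamma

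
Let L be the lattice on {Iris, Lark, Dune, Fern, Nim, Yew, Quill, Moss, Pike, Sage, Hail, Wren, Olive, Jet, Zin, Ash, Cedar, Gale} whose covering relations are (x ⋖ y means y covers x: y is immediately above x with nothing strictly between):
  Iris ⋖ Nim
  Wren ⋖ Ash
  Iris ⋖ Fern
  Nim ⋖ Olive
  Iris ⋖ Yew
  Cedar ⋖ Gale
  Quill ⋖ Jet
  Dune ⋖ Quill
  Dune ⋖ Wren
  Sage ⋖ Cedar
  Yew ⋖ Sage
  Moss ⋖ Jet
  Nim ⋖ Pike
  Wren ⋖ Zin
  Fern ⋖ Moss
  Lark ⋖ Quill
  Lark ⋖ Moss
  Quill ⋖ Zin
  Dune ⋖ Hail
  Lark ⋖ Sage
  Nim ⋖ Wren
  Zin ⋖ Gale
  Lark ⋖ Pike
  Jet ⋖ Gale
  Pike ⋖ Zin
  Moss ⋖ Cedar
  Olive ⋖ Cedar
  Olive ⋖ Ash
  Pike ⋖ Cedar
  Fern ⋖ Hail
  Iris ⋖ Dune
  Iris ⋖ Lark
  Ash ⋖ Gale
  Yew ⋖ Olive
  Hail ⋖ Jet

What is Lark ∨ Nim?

Pike

Common upper bounds of {Lark, Nim}: Cedar, Gale, Pike, Zin.
The least among these is Pike.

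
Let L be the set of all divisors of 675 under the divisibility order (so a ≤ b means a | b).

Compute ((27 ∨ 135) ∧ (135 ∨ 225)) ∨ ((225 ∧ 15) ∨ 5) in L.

135

27 ∨ 135 = 135
135 ∨ 225 = 675
135 ∧ 675 = 135
225 ∧ 15 = 15
15 ∨ 5 = 15
135 ∨ 15 = 135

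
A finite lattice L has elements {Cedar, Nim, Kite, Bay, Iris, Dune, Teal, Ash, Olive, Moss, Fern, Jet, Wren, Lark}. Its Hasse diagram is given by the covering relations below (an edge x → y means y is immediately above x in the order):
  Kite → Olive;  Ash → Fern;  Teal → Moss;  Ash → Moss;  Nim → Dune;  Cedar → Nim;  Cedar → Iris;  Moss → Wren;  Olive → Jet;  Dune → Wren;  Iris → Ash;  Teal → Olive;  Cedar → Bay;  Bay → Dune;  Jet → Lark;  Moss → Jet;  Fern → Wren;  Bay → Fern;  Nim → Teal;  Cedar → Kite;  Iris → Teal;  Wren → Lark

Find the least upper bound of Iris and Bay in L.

Fern

Common upper bounds of {Iris, Bay}: Fern, Lark, Wren.
The least among these is Fern.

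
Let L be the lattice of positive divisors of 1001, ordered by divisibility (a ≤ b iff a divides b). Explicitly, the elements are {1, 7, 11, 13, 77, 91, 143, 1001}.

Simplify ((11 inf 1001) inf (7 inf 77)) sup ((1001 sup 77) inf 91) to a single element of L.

11 ∧ 1001 = 11
7 ∧ 77 = 7
11 ∧ 7 = 1
1001 ∨ 77 = 1001
1001 ∧ 91 = 91
1 ∨ 91 = 91

91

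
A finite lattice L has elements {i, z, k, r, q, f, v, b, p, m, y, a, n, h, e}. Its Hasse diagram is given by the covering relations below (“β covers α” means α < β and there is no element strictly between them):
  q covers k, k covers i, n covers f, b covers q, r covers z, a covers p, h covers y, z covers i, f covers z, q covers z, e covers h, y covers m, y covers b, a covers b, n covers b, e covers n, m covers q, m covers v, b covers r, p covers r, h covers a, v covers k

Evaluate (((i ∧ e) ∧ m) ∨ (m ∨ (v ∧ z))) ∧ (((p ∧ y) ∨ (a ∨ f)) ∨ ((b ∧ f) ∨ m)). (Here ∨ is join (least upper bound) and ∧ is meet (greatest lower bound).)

i ∧ e = i
i ∧ m = i
v ∧ z = i
m ∨ i = m
i ∨ m = m
p ∧ y = r
a ∨ f = e
r ∨ e = e
b ∧ f = z
z ∨ m = m
e ∨ m = e
m ∧ e = m

m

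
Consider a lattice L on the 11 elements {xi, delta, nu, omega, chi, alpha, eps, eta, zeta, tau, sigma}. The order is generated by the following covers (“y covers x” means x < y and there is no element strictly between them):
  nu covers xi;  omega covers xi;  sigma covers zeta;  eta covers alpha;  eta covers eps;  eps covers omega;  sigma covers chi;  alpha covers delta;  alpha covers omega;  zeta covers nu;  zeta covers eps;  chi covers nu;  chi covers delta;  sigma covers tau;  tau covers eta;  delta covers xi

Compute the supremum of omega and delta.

Common upper bounds of {omega, delta}: alpha, eta, sigma, tau.
The least among these is alpha.

alpha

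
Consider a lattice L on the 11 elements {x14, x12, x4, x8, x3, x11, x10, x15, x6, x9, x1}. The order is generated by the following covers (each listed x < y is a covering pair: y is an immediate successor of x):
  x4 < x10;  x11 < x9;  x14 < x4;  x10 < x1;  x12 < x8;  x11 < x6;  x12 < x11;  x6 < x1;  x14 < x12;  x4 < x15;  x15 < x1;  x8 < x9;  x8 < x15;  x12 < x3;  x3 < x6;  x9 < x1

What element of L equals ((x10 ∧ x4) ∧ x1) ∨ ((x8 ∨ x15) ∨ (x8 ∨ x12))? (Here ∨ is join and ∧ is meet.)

x10 ∧ x4 = x4
x4 ∧ x1 = x4
x8 ∨ x15 = x15
x8 ∨ x12 = x8
x15 ∨ x8 = x15
x4 ∨ x15 = x15

x15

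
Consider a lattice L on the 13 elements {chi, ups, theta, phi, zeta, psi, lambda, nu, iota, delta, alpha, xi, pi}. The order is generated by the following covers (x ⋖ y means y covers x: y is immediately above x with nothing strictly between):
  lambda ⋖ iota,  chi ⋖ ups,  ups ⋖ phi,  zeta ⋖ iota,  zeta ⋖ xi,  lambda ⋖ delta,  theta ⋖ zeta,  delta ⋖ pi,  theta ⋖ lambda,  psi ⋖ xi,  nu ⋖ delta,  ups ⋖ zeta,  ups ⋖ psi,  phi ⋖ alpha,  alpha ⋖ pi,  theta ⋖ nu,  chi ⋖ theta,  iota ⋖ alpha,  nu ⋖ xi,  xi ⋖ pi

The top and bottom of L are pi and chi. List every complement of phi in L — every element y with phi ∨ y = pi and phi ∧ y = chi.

Need y with phi ∨ y = pi and phi ∧ y = chi.
Checking each element gives: delta, nu.

delta, nu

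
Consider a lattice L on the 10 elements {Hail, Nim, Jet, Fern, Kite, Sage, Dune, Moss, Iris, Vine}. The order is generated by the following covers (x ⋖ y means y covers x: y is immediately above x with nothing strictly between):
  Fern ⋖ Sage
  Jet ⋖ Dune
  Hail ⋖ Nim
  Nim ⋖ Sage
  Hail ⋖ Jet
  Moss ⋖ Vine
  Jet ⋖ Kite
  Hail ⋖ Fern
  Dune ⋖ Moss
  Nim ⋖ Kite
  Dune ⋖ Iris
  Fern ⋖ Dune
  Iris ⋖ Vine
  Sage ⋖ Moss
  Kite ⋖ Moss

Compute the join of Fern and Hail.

Common upper bounds of {Fern, Hail}: Dune, Fern, Iris, Moss, Sage, Vine.
The least among these is Fern.

Fern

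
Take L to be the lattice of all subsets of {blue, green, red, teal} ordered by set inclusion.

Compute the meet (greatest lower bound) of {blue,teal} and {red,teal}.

Common lower bounds of {{blue,teal}, {red,teal}}: {teal}, {}.
The greatest among these is {teal}.

{teal}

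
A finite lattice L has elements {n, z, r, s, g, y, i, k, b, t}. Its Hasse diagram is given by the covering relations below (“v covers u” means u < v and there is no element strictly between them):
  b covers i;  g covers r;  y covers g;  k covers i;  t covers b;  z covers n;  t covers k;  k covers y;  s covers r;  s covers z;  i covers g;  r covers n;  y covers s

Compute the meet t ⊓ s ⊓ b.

r

Common lower bounds of {t, s, b}: n, r.
The greatest among these is r.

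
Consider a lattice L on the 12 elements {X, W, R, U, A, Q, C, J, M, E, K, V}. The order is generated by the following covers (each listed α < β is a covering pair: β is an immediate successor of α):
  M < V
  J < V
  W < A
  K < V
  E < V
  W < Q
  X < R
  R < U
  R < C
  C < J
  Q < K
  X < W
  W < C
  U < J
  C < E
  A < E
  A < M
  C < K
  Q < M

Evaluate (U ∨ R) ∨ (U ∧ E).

U ∨ R = U
U ∧ E = R
U ∨ R = U

U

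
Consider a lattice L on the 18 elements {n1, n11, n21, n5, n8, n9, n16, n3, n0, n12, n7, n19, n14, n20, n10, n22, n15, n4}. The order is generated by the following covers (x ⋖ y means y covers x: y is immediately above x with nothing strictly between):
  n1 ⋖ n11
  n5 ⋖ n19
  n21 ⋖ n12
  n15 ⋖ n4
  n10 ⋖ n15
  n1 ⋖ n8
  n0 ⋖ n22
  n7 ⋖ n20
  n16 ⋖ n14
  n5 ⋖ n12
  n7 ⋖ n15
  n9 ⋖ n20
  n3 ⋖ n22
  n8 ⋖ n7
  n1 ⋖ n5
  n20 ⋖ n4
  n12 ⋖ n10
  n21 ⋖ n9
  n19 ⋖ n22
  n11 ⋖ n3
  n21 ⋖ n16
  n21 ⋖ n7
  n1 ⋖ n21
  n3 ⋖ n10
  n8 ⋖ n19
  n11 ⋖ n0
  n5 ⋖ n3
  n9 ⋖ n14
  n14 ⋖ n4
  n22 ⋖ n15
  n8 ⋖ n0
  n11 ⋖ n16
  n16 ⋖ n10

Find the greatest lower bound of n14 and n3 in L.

n11

Common lower bounds of {n14, n3}: n1, n11.
The greatest among these is n11.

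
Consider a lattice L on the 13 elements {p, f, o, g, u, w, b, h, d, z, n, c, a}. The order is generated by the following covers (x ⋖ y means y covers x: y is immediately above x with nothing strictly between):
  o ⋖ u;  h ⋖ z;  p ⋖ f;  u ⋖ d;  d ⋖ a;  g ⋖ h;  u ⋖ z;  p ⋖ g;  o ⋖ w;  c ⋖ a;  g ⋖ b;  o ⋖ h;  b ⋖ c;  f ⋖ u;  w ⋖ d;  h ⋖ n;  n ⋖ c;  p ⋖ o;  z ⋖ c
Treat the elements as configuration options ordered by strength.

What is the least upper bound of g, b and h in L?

Common upper bounds of {g, b, h}: a, c.
The least among these is c.

c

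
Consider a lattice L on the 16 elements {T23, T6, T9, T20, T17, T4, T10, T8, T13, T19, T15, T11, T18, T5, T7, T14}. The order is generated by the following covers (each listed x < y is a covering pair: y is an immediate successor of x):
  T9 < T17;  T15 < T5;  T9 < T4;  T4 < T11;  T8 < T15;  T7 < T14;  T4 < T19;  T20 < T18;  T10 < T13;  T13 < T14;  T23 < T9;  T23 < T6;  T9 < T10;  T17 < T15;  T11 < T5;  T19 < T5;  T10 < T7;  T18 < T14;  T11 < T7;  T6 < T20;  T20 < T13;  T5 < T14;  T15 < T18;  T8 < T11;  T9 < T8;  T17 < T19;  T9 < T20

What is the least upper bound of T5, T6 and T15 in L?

T14

Common upper bounds of {T5, T6, T15}: T14.
The least among these is T14.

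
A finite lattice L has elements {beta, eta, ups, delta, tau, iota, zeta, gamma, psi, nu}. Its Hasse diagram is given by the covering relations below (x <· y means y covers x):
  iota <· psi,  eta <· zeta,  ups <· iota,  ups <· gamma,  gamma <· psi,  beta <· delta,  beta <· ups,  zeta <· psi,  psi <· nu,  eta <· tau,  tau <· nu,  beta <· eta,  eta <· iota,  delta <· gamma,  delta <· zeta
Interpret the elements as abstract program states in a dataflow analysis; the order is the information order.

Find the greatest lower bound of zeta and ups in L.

Common lower bounds of {zeta, ups}: beta.
The greatest among these is beta.

beta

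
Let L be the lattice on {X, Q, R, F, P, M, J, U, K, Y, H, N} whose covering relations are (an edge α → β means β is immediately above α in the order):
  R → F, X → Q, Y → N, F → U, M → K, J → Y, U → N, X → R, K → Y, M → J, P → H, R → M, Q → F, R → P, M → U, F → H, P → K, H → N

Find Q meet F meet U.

Q

Common lower bounds of {Q, F, U}: Q, X.
The greatest among these is Q.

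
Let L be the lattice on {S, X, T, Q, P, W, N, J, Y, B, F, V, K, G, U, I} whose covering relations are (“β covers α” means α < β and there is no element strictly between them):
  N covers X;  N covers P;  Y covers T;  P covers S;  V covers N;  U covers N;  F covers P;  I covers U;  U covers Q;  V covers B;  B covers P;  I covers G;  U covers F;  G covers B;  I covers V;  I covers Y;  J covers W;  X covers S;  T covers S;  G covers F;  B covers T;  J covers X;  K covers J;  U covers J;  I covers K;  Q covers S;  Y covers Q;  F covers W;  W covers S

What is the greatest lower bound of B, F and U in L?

P

Common lower bounds of {B, F, U}: P, S.
The greatest among these is P.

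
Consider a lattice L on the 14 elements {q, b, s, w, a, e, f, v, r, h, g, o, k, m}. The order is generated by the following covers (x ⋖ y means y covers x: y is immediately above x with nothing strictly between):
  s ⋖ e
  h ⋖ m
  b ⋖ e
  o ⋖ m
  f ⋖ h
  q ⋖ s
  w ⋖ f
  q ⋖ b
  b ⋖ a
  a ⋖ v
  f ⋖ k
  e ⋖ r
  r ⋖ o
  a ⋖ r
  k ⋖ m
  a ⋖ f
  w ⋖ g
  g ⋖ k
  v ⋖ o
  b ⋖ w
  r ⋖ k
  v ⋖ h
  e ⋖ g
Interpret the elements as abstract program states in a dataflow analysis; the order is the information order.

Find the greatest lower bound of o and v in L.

v

Common lower bounds of {o, v}: a, b, q, v.
The greatest among these is v.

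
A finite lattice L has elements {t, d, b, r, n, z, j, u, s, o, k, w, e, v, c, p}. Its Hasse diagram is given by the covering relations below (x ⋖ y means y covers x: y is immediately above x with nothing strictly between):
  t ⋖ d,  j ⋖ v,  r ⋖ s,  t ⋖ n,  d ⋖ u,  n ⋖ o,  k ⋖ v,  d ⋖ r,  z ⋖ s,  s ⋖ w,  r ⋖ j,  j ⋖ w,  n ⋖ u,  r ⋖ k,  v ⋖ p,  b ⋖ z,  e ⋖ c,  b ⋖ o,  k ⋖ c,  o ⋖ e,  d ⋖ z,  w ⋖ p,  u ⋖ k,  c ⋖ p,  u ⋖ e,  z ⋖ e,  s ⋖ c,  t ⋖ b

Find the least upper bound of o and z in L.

Common upper bounds of {o, z}: c, e, p.
The least among these is e.

e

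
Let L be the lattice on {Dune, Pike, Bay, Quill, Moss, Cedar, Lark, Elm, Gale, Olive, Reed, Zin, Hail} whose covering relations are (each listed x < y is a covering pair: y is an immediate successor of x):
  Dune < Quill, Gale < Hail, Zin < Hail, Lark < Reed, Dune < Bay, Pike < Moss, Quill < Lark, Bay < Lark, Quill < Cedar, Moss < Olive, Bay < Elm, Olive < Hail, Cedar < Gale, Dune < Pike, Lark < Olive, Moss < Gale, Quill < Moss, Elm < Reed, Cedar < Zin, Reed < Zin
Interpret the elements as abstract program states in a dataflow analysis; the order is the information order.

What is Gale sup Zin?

Hail

Common upper bounds of {Gale, Zin}: Hail.
The least among these is Hail.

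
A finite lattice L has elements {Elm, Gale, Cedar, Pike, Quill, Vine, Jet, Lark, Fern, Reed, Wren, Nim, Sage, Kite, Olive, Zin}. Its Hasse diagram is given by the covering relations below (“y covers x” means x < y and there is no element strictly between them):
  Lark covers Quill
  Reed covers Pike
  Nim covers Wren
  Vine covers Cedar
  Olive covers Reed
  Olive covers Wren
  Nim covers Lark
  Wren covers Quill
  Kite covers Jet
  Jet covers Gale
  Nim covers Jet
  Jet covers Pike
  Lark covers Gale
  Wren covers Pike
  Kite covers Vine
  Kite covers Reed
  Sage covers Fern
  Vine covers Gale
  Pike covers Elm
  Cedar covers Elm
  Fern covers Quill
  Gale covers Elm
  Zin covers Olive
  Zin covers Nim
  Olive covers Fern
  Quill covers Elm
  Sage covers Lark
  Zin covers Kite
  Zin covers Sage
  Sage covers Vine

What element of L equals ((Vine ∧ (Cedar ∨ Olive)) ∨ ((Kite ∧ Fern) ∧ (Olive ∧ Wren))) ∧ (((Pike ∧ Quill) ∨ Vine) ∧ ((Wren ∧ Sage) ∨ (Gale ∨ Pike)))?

Gale

Cedar ∨ Olive = Zin
Vine ∧ Zin = Vine
Kite ∧ Fern = Elm
Olive ∧ Wren = Wren
Elm ∧ Wren = Elm
Vine ∨ Elm = Vine
Pike ∧ Quill = Elm
Elm ∨ Vine = Vine
Wren ∧ Sage = Quill
Gale ∨ Pike = Jet
Quill ∨ Jet = Nim
Vine ∧ Nim = Gale
Vine ∧ Gale = Gale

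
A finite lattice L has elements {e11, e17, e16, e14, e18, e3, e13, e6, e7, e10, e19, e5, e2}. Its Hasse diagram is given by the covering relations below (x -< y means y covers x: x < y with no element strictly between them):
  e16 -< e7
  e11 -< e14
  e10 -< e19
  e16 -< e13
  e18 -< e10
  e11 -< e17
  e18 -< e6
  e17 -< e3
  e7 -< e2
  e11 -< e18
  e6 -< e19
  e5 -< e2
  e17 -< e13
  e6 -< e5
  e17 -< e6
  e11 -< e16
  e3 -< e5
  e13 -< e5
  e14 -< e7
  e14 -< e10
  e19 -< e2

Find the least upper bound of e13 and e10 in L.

e2

Common upper bounds of {e13, e10}: e2.
The least among these is e2.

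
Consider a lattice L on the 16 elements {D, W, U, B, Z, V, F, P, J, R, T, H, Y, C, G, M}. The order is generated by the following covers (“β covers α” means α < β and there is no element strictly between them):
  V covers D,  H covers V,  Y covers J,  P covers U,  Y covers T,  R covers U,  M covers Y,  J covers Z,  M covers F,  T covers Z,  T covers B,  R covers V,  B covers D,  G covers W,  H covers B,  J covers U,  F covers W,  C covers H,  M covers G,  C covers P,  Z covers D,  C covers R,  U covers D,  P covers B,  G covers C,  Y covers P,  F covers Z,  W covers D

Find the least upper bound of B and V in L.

Common upper bounds of {B, V}: C, G, H, M.
The least among these is H.

H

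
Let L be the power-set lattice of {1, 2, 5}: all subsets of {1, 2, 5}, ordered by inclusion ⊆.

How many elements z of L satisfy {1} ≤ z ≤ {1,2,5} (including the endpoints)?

4

The interval [{1}, {1,2,5}] = {{1,2,5}, {1,2}, {1,5}, {1}}, which has 4 elements.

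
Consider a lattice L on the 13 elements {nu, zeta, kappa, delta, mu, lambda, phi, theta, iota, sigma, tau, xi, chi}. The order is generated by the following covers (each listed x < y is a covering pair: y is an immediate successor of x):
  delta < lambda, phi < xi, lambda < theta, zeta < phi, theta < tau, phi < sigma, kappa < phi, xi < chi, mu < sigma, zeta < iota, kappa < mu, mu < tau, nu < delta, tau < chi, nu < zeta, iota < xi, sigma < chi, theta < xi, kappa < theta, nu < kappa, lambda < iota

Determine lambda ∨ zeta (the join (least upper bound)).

iota

Common upper bounds of {lambda, zeta}: chi, iota, xi.
The least among these is iota.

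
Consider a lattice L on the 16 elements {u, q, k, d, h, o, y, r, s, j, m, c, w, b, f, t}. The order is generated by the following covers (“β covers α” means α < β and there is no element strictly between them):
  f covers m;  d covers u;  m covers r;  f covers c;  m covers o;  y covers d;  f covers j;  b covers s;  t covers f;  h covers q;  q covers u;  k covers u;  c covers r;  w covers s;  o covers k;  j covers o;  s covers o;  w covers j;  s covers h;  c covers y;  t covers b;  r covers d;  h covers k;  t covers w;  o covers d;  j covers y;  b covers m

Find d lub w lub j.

Common upper bounds of {d, w, j}: t, w.
The least among these is w.

w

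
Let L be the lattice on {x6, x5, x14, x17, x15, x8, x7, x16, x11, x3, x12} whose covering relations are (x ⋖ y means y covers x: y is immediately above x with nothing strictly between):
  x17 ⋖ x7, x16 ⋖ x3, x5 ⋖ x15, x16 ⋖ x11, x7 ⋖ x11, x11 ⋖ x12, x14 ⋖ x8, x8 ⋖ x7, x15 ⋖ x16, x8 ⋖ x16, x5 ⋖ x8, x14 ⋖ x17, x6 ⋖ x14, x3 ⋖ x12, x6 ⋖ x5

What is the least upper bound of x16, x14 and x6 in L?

x16

Common upper bounds of {x16, x14, x6}: x11, x12, x16, x3.
The least among these is x16.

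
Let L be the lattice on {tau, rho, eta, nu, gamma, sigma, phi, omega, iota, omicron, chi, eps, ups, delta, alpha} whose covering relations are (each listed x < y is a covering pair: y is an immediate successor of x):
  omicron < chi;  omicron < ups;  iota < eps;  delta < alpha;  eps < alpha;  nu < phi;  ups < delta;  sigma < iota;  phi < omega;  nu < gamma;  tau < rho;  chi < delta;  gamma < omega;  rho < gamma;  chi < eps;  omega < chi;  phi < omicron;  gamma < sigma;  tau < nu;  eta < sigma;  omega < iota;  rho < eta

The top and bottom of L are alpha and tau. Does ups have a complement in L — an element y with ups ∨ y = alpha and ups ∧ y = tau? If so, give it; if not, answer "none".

Need y with ups ∨ y = alpha and ups ∧ y = tau.
Checking each element gives: eta.

eta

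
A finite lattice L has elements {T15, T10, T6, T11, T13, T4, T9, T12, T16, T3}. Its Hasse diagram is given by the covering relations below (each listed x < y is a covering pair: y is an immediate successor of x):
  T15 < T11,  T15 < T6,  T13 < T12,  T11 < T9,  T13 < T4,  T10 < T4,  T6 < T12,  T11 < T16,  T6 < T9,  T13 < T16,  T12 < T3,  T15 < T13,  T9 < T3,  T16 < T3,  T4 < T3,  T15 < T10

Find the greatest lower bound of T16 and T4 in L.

Common lower bounds of {T16, T4}: T13, T15.
The greatest among these is T13.

T13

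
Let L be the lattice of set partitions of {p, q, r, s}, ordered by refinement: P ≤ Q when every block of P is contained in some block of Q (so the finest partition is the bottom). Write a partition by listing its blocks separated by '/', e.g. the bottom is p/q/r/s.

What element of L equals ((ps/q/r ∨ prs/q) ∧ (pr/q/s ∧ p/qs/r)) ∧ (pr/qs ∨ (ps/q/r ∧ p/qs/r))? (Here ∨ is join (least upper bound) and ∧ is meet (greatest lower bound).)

p/q/r/s

ps/q/r ∨ prs/q = prs/q
pr/q/s ∧ p/qs/r = p/q/r/s
prs/q ∧ p/q/r/s = p/q/r/s
ps/q/r ∧ p/qs/r = p/q/r/s
pr/qs ∨ p/q/r/s = pr/qs
p/q/r/s ∧ pr/qs = p/q/r/s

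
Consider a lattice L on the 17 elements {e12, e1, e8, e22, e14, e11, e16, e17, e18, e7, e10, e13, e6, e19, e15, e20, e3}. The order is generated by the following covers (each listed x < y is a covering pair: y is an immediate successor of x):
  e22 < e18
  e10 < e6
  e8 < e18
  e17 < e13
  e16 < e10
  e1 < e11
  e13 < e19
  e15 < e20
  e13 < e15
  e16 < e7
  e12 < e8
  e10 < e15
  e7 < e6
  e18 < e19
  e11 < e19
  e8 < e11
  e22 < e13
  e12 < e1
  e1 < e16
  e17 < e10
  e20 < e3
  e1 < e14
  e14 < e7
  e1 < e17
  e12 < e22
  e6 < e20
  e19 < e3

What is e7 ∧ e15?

Common lower bounds of {e7, e15}: e1, e12, e16.
The greatest among these is e16.

e16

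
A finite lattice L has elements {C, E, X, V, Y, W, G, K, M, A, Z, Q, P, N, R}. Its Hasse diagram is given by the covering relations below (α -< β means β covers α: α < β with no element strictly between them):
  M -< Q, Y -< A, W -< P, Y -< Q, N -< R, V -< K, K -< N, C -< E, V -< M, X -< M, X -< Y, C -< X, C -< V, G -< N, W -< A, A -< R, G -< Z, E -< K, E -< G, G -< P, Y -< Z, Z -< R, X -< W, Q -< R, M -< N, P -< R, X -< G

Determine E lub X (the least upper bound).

G

Common upper bounds of {E, X}: G, N, P, R, Z.
The least among these is G.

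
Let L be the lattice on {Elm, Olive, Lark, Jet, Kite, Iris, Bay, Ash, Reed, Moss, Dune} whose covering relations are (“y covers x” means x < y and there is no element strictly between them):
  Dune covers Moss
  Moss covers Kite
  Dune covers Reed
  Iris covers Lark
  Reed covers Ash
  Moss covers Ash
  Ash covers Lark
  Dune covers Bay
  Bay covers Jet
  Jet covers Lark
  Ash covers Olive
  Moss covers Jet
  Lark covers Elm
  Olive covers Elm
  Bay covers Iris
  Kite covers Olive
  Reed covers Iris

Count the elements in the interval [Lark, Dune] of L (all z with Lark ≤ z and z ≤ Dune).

The interval [Lark, Dune] = {Ash, Bay, Dune, Iris, Jet, Lark, Moss, Reed}, which has 8 elements.

8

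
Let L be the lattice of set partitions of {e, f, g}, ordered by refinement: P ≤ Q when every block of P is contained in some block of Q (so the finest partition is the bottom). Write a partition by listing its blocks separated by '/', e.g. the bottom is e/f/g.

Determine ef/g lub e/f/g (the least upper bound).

ef/g

The join of ef/g and e/f/g merges any blocks that overlap across the partitions, giving ef/g.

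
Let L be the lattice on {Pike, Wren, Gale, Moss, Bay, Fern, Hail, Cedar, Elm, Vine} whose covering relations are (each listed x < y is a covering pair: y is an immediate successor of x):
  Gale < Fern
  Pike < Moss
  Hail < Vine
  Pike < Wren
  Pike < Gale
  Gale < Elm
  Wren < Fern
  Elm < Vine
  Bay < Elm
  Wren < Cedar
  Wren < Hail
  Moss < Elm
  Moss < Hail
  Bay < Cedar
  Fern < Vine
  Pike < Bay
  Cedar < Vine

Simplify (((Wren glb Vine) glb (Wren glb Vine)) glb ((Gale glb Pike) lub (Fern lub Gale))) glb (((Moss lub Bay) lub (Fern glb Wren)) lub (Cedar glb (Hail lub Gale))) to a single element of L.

Wren ∧ Vine = Wren
Wren ∧ Vine = Wren
Wren ∧ Wren = Wren
Gale ∧ Pike = Pike
Fern ∨ Gale = Fern
Pike ∨ Fern = Fern
Wren ∧ Fern = Wren
Moss ∨ Bay = Elm
Fern ∧ Wren = Wren
Elm ∨ Wren = Vine
Hail ∨ Gale = Vine
Cedar ∧ Vine = Cedar
Vine ∨ Cedar = Vine
Wren ∧ Vine = Wren

Wren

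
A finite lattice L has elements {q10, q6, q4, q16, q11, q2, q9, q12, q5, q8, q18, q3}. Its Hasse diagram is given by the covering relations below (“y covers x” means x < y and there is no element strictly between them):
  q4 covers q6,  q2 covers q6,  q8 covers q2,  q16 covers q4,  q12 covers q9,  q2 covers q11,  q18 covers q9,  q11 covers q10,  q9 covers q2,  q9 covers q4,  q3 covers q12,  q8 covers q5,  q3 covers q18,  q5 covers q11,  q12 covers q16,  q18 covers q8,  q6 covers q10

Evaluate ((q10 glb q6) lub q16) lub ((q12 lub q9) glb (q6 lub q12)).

q10 ∧ q6 = q10
q10 ∨ q16 = q16
q12 ∨ q9 = q12
q6 ∨ q12 = q12
q12 ∧ q12 = q12
q16 ∨ q12 = q12

q12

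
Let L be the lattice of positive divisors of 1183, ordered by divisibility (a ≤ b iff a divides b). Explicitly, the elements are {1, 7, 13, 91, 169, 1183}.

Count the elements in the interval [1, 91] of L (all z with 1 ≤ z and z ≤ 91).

The interval [1, 91] = {1, 13, 7, 91}, which has 4 elements.

4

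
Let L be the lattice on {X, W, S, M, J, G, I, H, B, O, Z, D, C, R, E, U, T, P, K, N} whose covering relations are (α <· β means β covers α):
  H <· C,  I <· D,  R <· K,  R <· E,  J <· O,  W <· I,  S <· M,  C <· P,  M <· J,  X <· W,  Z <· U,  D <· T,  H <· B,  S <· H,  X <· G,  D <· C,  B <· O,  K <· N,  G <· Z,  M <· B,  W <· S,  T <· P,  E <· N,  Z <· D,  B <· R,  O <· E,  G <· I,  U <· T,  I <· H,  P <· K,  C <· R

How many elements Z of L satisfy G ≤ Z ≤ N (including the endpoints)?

15

The interval [G, N] = {B, C, D, E, G, H, I, K, N, O, P, R, T, U, Z}, which has 15 elements.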